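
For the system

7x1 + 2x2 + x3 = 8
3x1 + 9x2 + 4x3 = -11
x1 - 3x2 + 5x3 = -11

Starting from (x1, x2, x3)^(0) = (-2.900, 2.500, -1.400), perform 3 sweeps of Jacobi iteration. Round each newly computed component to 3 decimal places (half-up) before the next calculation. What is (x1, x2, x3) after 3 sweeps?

Iteration 1:
  x1 = (8 - (2)·2.500 - (1)·-1.400) / (7) = 0.629
  x2 = (-11 - (3)·-2.900 - (4)·-1.400) / (9) = 0.367
  x3 = (-11 - (1)·-2.900 - (-3)·2.500) / (5) = -0.120
Iteration 2:
  x1 = (8 - (2)·0.367 - (1)·-0.120) / (7) = 1.055
  x2 = (-11 - (3)·0.629 - (4)·-0.120) / (9) = -1.379
  x3 = (-11 - (1)·0.629 - (-3)·0.367) / (5) = -2.106
Iteration 3:
  x1 = (8 - (2)·-1.379 - (1)·-2.106) / (7) = 1.838
  x2 = (-11 - (3)·1.055 - (4)·-2.106) / (9) = -0.638
  x3 = (-11 - (1)·1.055 - (-3)·-1.379) / (5) = -3.238

(1.838, -0.638, -3.238)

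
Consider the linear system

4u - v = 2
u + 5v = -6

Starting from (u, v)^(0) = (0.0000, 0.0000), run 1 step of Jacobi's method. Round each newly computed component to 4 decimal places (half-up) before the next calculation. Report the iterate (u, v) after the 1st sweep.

Iteration 1:
  u = (2 - (-1)·0.0000) / (4) = 0.5000
  v = (-6 - (1)·0.0000) / (5) = -1.2000

(0.5000, -1.2000)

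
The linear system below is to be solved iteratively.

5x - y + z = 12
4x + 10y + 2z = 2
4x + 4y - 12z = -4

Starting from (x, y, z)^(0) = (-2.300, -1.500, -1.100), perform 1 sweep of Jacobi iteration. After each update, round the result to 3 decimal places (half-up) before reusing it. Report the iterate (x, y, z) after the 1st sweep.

(2.320, 1.340, -0.933)

Iteration 1:
  x = (12 - (-1)·-1.500 - (1)·-1.100) / (5) = 2.320
  y = (2 - (4)·-2.300 - (2)·-1.100) / (10) = 1.340
  z = (-4 - (4)·-2.300 - (4)·-1.500) / (-12) = -0.933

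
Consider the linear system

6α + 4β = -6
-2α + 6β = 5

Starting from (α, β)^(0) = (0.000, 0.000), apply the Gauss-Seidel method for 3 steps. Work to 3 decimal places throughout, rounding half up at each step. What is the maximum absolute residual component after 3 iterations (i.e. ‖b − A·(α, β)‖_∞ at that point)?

0.102

Iteration 1:
  α = (-6 - (4)·0.000) / (6) = -1.000
  β = (5 - (-2)·-1.000) / (6) = 0.500
Iteration 2:
  α = (-6 - (4)·0.500) / (6) = -1.333
  β = (5 - (-2)·-1.333) / (6) = 0.389
Iteration 3:
  α = (-6 - (4)·0.389) / (6) = -1.259
  β = (5 - (-2)·-1.259) / (6) = 0.414
Residual b − A·x = (-0.102, -0.002); ∞-norm = 0.102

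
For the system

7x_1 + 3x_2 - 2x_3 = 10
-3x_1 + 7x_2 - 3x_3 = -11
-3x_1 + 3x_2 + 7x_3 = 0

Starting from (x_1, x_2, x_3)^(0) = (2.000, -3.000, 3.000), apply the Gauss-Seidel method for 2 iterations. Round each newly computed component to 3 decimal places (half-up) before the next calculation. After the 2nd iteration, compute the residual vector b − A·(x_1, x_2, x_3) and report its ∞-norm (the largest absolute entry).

Iteration 1:
  x_1 = (10 - (3)·-3.000 - (-2)·3.000) / (7) = 3.571
  x_2 = (-11 - (-3)·3.571 - (-3)·3.000) / (7) = 1.245
  x_3 = (0 - (-3)·3.571 - (3)·1.245) / (7) = 0.997
Iteration 2:
  x_1 = (10 - (3)·1.245 - (-2)·0.997) / (7) = 1.180
  x_2 = (-11 - (-3)·1.180 - (-3)·0.997) / (7) = -0.638
  x_3 = (0 - (-3)·1.180 - (3)·-0.638) / (7) = 0.779
Residual b − A·x = (5.212, -0.657, 0.001); ∞-norm = 5.212

5.212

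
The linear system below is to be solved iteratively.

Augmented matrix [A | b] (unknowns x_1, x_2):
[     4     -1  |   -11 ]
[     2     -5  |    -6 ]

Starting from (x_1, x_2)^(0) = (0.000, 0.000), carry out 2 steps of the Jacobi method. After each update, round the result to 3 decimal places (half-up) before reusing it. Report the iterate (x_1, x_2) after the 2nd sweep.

(-2.450, 0.100)

Iteration 1:
  x_1 = (-11 - (-1)·0.000) / (4) = -2.750
  x_2 = (-6 - (2)·0.000) / (-5) = 1.200
Iteration 2:
  x_1 = (-11 - (-1)·1.200) / (4) = -2.450
  x_2 = (-6 - (2)·-2.750) / (-5) = 0.100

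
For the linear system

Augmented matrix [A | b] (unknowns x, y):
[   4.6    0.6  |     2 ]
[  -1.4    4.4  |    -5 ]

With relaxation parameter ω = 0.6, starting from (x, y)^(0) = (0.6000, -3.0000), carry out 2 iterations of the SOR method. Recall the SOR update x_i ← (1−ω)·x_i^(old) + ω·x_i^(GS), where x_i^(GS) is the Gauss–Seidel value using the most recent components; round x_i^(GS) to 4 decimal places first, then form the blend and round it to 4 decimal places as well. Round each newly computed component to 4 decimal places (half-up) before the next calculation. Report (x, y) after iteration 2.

(0.6914, -1.2464)

Iteration 1:
  x: GS value = (2 - (0.6)·-3.0000) / (4.6) = 0.8261;  x ← (1−ω)·0.6000 + ω·0.8261 = 0.7357
  y: GS value = (-5 - (-1.4)·0.7357) / (4.4) = -0.9023;  y ← (1−ω)·-3.0000 + ω·-0.9023 = -1.7414
Iteration 2:
  x: GS value = (2 - (0.6)·-1.7414) / (4.6) = 0.6619;  x ← (1−ω)·0.7357 + ω·0.6619 = 0.6914
  y: GS value = (-5 - (-1.4)·0.6914) / (4.4) = -0.9164;  y ← (1−ω)·-1.7414 + ω·-0.9164 = -1.2464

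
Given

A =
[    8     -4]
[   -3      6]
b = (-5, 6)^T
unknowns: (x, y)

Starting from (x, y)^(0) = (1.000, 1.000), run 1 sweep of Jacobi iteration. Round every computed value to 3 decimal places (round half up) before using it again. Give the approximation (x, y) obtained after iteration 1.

Iteration 1:
  x = (-5 - (-4)·1.000) / (8) = -0.125
  y = (6 - (-3)·1.000) / (6) = 1.500

(-0.125, 1.500)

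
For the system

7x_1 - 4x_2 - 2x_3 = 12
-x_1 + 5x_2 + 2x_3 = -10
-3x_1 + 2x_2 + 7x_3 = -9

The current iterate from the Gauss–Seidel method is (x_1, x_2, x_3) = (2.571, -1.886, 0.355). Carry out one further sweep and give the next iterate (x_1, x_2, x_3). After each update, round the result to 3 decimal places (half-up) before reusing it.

One sweep:
  x_1 = (12 - (-4)·-1.886 - (-2)·0.355) / (7) = 0.738
  x_2 = (-10 - (-1)·0.738 - (2)·0.355) / (5) = -1.994
  x_3 = (-9 - (-3)·0.738 - (2)·-1.994) / (7) = -0.400

(0.738, -1.994, -0.400)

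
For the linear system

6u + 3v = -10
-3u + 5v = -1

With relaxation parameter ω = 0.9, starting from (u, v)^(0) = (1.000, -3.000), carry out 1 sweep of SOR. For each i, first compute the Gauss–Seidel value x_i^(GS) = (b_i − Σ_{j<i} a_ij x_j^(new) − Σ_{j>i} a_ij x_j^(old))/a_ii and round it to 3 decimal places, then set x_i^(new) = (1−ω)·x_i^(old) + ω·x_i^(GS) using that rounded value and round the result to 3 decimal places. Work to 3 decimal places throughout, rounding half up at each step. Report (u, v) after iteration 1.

(-0.050, -0.507)

Iteration 1:
  u: GS value = (-10 - (3)·-3.000) / (6) = -0.167;  u ← (1−ω)·1.000 + ω·-0.167 = -0.050
  v: GS value = (-1 - (-3)·-0.050) / (5) = -0.230;  v ← (1−ω)·-3.000 + ω·-0.230 = -0.507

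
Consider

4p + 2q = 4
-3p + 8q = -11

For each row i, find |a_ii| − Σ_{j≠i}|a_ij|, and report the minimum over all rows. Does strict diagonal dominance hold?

row 1: |4| − (2) = 2
row 2: |8| − (3) = 5
minimum over rows = 2 → strictly diagonally dominant (convergence guaranteed)

2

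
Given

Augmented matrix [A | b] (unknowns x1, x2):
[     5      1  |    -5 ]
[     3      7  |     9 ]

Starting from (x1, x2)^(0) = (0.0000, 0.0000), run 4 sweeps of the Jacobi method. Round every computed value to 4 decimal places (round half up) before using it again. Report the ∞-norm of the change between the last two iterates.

0.0367

Iteration 1:
  x1 = (-5 - (1)·0.0000) / (5) = -1.0000
  x2 = (9 - (3)·0.0000) / (7) = 1.2857
Iteration 2:
  x1 = (-5 - (1)·1.2857) / (5) = -1.2571
  x2 = (9 - (3)·-1.0000) / (7) = 1.7143
Iteration 3:
  x1 = (-5 - (1)·1.7143) / (5) = -1.3429
  x2 = (9 - (3)·-1.2571) / (7) = 1.8245
Iteration 4:
  x1 = (-5 - (1)·1.8245) / (5) = -1.3649
  x2 = (9 - (3)·-1.3429) / (7) = 1.8612
Change: (-0.0220, 0.0367) → max |·| = 0.0367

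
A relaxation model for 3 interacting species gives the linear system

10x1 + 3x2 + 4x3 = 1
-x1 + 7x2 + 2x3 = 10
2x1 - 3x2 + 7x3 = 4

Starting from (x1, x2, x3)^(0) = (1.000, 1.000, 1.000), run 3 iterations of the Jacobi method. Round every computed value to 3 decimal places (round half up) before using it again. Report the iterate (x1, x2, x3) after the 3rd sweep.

(-0.759, 0.977, 1.223)

Iteration 1:
  x1 = (1 - (3)·1.000 - (4)·1.000) / (10) = -0.600
  x2 = (10 - (-1)·1.000 - (2)·1.000) / (7) = 1.286
  x3 = (4 - (2)·1.000 - (-3)·1.000) / (7) = 0.714
Iteration 2:
  x1 = (1 - (3)·1.286 - (4)·0.714) / (10) = -0.571
  x2 = (10 - (-1)·-0.600 - (2)·0.714) / (7) = 1.139
  x3 = (4 - (2)·-0.600 - (-3)·1.286) / (7) = 1.294
Iteration 3:
  x1 = (1 - (3)·1.139 - (4)·1.294) / (10) = -0.759
  x2 = (10 - (-1)·-0.571 - (2)·1.294) / (7) = 0.977
  x3 = (4 - (2)·-0.571 - (-3)·1.139) / (7) = 1.223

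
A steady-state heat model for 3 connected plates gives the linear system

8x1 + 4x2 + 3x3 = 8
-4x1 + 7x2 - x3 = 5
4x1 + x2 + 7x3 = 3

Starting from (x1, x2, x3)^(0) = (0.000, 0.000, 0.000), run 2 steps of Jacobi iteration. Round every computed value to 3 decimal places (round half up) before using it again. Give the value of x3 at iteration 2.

-0.245

Iteration 1:
  x1 = (8 - (4)·0.000 - (3)·0.000) / (8) = 1.000
  x2 = (5 - (-4)·0.000 - (-1)·0.000) / (7) = 0.714
  x3 = (3 - (4)·0.000 - (1)·0.000) / (7) = 0.429
Iteration 2:
  x1 = (8 - (4)·0.714 - (3)·0.429) / (8) = 0.482
  x2 = (5 - (-4)·1.000 - (-1)·0.429) / (7) = 1.347
  x3 = (3 - (4)·1.000 - (1)·0.714) / (7) = -0.245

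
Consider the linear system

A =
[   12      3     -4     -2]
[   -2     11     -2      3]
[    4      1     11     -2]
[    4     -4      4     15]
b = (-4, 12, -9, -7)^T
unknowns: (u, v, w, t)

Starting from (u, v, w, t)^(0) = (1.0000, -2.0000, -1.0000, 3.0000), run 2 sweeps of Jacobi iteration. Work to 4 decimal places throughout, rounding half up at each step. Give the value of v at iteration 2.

1.3416

Iteration 1:
  u = (-4 - (3)·-2.0000 - (-4)·-1.0000 - (-2)·3.0000) / (12) = 0.3333
  v = (12 - (-2)·1.0000 - (-2)·-1.0000 - (3)·3.0000) / (11) = 0.2727
  w = (-9 - (4)·1.0000 - (1)·-2.0000 - (-2)·3.0000) / (11) = -0.4545
  t = (-7 - (4)·1.0000 - (-4)·-2.0000 - (4)·-1.0000) / (15) = -1.0000
Iteration 2:
  u = (-4 - (3)·0.2727 - (-4)·-0.4545 - (-2)·-1.0000) / (12) = -0.7197
  v = (12 - (-2)·0.3333 - (-2)·-0.4545 - (3)·-1.0000) / (11) = 1.3416
  w = (-9 - (4)·0.3333 - (1)·0.2727 - (-2)·-1.0000) / (11) = -1.1460
  t = (-7 - (4)·0.3333 - (-4)·0.2727 - (4)·-0.4545) / (15) = -0.3616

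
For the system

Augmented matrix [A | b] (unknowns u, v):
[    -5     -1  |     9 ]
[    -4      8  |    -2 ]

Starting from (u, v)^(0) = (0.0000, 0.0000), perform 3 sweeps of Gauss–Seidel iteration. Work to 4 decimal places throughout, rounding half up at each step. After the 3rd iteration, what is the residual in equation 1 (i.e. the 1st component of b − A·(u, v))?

-0.0115

Iteration 1:
  u = (9 - (-1)·0.0000) / (-5) = -1.8000
  v = (-2 - (-4)·-1.8000) / (8) = -1.1500
Iteration 2:
  u = (9 - (-1)·-1.1500) / (-5) = -1.5700
  v = (-2 - (-4)·-1.5700) / (8) = -1.0350
Iteration 3:
  u = (9 - (-1)·-1.0350) / (-5) = -1.5930
  v = (-2 - (-4)·-1.5930) / (8) = -1.0465
Residual b − A·x = (-0.0115, 0.0000)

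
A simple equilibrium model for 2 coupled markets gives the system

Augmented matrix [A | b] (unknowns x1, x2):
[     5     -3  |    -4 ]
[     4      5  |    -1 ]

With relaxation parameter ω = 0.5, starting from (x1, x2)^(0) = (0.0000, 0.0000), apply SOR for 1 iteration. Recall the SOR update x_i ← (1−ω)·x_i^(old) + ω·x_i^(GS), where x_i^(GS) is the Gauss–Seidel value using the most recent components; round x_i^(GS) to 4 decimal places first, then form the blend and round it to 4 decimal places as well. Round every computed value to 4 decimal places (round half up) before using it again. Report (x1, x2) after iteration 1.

(-0.4000, 0.0600)

Iteration 1:
  x1: GS value = (-4 - (-3)·0.0000) / (5) = -0.8000;  x1 ← (1−ω)·0.0000 + ω·-0.8000 = -0.4000
  x2: GS value = (-1 - (4)·-0.4000) / (5) = 0.1200;  x2 ← (1−ω)·0.0000 + ω·0.1200 = 0.0600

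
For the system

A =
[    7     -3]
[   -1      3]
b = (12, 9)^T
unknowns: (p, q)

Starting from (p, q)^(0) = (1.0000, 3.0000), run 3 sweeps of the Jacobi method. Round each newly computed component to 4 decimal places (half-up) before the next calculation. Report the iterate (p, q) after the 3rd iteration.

Iteration 1:
  p = (12 - (-3)·3.0000) / (7) = 3.0000
  q = (9 - (-1)·1.0000) / (3) = 3.3333
Iteration 2:
  p = (12 - (-3)·3.3333) / (7) = 3.1428
  q = (9 - (-1)·3.0000) / (3) = 4.0000
Iteration 3:
  p = (12 - (-3)·4.0000) / (7) = 3.4286
  q = (9 - (-1)·3.1428) / (3) = 4.0476

(3.4286, 4.0476)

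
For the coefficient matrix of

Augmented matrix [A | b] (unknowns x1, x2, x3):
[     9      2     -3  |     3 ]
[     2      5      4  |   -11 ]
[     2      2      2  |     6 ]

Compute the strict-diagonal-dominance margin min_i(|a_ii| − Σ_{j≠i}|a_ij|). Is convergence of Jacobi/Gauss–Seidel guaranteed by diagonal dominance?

-2

row 1: |9| − (2+3) = 4
row 2: |5| − (2+4) = -1
row 3: |2| − (2+2) = -2
minimum over rows = -2 → not strictly diagonally dominant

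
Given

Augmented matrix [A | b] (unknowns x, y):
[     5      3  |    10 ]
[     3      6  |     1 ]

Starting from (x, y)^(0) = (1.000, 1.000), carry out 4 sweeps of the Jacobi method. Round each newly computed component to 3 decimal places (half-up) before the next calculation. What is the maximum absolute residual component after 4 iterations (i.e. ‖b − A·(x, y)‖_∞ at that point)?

Iteration 1:
  x = (10 - (3)·1.000) / (5) = 1.400
  y = (1 - (3)·1.000) / (6) = -0.333
Iteration 2:
  x = (10 - (3)·-0.333) / (5) = 2.200
  y = (1 - (3)·1.400) / (6) = -0.533
Iteration 3:
  x = (10 - (3)·-0.533) / (5) = 2.320
  y = (1 - (3)·2.200) / (6) = -0.933
Iteration 4:
  x = (10 - (3)·-0.933) / (5) = 2.560
  y = (1 - (3)·2.320) / (6) = -0.993
Residual b − A·x = (0.179, -0.722); ∞-norm = 0.722

0.722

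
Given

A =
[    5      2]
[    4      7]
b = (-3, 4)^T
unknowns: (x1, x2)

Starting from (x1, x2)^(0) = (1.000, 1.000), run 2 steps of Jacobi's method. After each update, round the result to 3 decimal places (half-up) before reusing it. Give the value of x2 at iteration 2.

1.143

Iteration 1:
  x1 = (-3 - (2)·1.000) / (5) = -1.000
  x2 = (4 - (4)·1.000) / (7) = 0.000
Iteration 2:
  x1 = (-3 - (2)·0.000) / (5) = -0.600
  x2 = (4 - (4)·-1.000) / (7) = 1.143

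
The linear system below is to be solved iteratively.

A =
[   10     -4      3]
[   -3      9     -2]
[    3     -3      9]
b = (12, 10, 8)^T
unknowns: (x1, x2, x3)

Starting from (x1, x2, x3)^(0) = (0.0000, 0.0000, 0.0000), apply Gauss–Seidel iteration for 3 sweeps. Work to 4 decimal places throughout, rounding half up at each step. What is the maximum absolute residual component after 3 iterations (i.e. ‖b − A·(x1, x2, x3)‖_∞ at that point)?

Iteration 1:
  x1 = (12 - (-4)·0.0000 - (3)·0.0000) / (10) = 1.2000
  x2 = (10 - (-3)·1.2000 - (-2)·0.0000) / (9) = 1.5111
  x3 = (8 - (3)·1.2000 - (-3)·1.5111) / (9) = 0.9926
Iteration 2:
  x1 = (12 - (-4)·1.5111 - (3)·0.9926) / (10) = 1.5067
  x2 = (10 - (-3)·1.5067 - (-2)·0.9926) / (9) = 1.8339
  x3 = (8 - (3)·1.5067 - (-3)·1.8339) / (9) = 0.9980
Iteration 3:
  x1 = (12 - (-4)·1.8339 - (3)·0.9980) / (10) = 1.6342
  x2 = (10 - (-3)·1.6342 - (-2)·0.9980) / (9) = 1.8776
  x3 = (8 - (3)·1.6342 - (-3)·1.8776) / (9) = 0.9700
Residual b − A·x = (0.2584, -0.0558, 0.0002); ∞-norm = 0.2584

0.2584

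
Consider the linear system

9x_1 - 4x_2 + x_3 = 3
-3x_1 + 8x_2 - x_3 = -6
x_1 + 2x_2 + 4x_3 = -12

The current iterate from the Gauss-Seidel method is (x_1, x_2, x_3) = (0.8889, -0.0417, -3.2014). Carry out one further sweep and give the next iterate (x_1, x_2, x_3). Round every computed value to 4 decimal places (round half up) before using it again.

One sweep:
  x_1 = (3 - (-4)·-0.0417 - (1)·-3.2014) / (9) = 0.6705
  x_2 = (-6 - (-3)·0.6705 - (-1)·-3.2014) / (8) = -0.8987
  x_3 = (-12 - (1)·0.6705 - (2)·-0.8987) / (4) = -2.7183

(0.6705, -0.8987, -2.7183)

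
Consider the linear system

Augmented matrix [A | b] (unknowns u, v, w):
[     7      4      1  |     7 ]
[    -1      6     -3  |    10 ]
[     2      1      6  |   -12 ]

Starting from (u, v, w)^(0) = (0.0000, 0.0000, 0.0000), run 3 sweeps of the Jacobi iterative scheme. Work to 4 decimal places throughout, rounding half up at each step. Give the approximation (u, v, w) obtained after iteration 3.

Iteration 1:
  u = (7 - (4)·0.0000 - (1)·0.0000) / (7) = 1.0000
  v = (10 - (-1)·0.0000 - (-3)·0.0000) / (6) = 1.6667
  w = (-12 - (2)·0.0000 - (1)·0.0000) / (6) = -2.0000
Iteration 2:
  u = (7 - (4)·1.6667 - (1)·-2.0000) / (7) = 0.3333
  v = (10 - (-1)·1.0000 - (-3)·-2.0000) / (6) = 0.8333
  w = (-12 - (2)·1.0000 - (1)·1.6667) / (6) = -2.6111
Iteration 3:
  u = (7 - (4)·0.8333 - (1)·-2.6111) / (7) = 0.8968
  v = (10 - (-1)·0.3333 - (-3)·-2.6111) / (6) = 0.4167
  w = (-12 - (2)·0.3333 - (1)·0.8333) / (6) = -2.2500

(0.8968, 0.4167, -2.2500)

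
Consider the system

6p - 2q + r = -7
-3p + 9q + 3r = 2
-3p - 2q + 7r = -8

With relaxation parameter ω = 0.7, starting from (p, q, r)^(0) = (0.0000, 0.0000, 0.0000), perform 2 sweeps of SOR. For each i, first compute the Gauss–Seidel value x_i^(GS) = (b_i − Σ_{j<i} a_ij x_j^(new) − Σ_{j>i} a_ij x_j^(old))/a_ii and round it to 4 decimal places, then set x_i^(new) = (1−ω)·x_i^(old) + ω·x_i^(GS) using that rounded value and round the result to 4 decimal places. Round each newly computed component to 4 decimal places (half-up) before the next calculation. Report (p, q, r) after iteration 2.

(-0.9471, 0.1695, -1.3658)

Iteration 1:
  p: GS value = (-7 - (-2)·0.0000 - (1)·0.0000) / (6) = -1.1667;  p ← (1−ω)·0.0000 + ω·-1.1667 = -0.8167
  q: GS value = (2 - (-3)·-0.8167 - (3)·0.0000) / (9) = -0.0500;  q ← (1−ω)·0.0000 + ω·-0.0500 = -0.0350
  r: GS value = (-8 - (-3)·-0.8167 - (-2)·-0.0350) / (7) = -1.5029;  r ← (1−ω)·0.0000 + ω·-1.5029 = -1.0520
Iteration 2:
  p: GS value = (-7 - (-2)·-0.0350 - (1)·-1.0520) / (6) = -1.0030;  p ← (1−ω)·-0.8167 + ω·-1.0030 = -0.9471
  q: GS value = (2 - (-3)·-0.9471 - (3)·-1.0520) / (9) = 0.2572;  q ← (1−ω)·-0.0350 + ω·0.2572 = 0.1695
  r: GS value = (-8 - (-3)·-0.9471 - (-2)·0.1695) / (7) = -1.5003;  r ← (1−ω)·-1.0520 + ω·-1.5003 = -1.3658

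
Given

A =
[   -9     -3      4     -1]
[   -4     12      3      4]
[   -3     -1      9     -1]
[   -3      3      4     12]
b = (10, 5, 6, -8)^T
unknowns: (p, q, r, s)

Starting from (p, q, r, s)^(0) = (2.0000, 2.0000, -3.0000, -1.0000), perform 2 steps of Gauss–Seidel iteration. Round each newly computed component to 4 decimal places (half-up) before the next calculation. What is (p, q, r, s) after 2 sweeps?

(-1.2937, 0.5533, 0.1400, -1.1751)

Iteration 1:
  p = (10 - (-3)·2.0000 - (4)·-3.0000 - (-1)·-1.0000) / (-9) = -3.0000
  q = (5 - (-4)·-3.0000 - (3)·-3.0000 - (4)·-1.0000) / (12) = 0.5000
  r = (6 - (-3)·-3.0000 - (-1)·0.5000 - (-1)·-1.0000) / (9) = -0.3889
  s = (-8 - (-3)·-3.0000 - (3)·0.5000 - (4)·-0.3889) / (12) = -1.4120
Iteration 2:
  p = (10 - (-3)·0.5000 - (4)·-0.3889 - (-1)·-1.4120) / (-9) = -1.2937
  q = (5 - (-4)·-1.2937 - (3)·-0.3889 - (4)·-1.4120) / (12) = 0.5533
  r = (6 - (-3)·-1.2937 - (-1)·0.5533 - (-1)·-1.4120) / (9) = 0.1400
  s = (-8 - (-3)·-1.2937 - (3)·0.5533 - (4)·0.1400) / (12) = -1.1751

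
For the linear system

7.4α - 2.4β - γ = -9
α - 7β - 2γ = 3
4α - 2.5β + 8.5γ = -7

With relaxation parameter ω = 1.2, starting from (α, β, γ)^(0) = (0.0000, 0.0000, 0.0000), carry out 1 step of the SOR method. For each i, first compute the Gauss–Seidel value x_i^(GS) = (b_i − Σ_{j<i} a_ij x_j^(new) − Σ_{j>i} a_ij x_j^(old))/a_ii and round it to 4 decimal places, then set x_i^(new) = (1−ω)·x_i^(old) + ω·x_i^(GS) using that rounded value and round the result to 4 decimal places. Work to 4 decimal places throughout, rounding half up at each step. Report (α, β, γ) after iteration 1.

(-1.4594, -0.7645, -0.4339)

Iteration 1:
  α: GS value = (-9 - (-2.4)·0.0000 - (-1)·0.0000) / (7.4) = -1.2162;  α ← (1−ω)·0.0000 + ω·-1.2162 = -1.4594
  β: GS value = (3 - (1)·-1.4594 - (-2)·0.0000) / (-7) = -0.6371;  β ← (1−ω)·0.0000 + ω·-0.6371 = -0.7645
  γ: GS value = (-7 - (4)·-1.4594 - (-2.5)·-0.7645) / (8.5) = -0.3616;  γ ← (1−ω)·0.0000 + ω·-0.3616 = -0.4339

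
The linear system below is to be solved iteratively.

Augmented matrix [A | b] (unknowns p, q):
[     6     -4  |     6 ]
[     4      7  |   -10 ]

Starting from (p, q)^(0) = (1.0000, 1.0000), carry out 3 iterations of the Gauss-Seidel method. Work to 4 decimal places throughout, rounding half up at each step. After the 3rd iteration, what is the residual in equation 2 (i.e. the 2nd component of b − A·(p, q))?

Iteration 1:
  p = (6 - (-4)·1.0000) / (6) = 1.6667
  q = (-10 - (4)·1.6667) / (7) = -2.3810
Iteration 2:
  p = (6 - (-4)·-2.3810) / (6) = -0.5873
  q = (-10 - (4)·-0.5873) / (7) = -1.0930
Iteration 3:
  p = (6 - (-4)·-1.0930) / (6) = 0.2713
  q = (-10 - (4)·0.2713) / (7) = -1.5836
Residual b − A·x = (-1.9622, 0.0000)

0.0000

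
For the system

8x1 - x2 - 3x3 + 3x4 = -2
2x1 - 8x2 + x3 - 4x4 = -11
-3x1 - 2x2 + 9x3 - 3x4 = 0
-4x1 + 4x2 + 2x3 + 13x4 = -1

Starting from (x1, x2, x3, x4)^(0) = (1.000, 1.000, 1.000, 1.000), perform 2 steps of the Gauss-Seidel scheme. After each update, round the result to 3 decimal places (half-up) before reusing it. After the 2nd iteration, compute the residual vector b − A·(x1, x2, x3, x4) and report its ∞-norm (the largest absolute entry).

Iteration 1:
  x1 = (-2 - (-1)·1.000 - (-3)·1.000 - (3)·1.000) / (8) = -0.125
  x2 = (-11 - (2)·-0.125 - (1)·1.000 - (-4)·1.000) / (-8) = 0.969
  x3 = (0 - (-3)·-0.125 - (-2)·0.969 - (-3)·1.000) / (9) = 0.507
  x4 = (-1 - (-4)·-0.125 - (4)·0.969 - (2)·0.507) / (13) = -0.492
Iteration 2:
  x1 = (-2 - (-1)·0.969 - (-3)·0.507 - (3)·-0.492) / (8) = 0.246
  x2 = (-11 - (2)·0.246 - (1)·0.507 - (-4)·-0.492) / (-8) = 1.746
  x3 = (0 - (-3)·0.246 - (-2)·1.746 - (-3)·-0.492) / (9) = 0.306
  x4 = (-1 - (-4)·0.246 - (4)·1.746 - (2)·0.306) / (13) = -0.586
Residual b − A·x = (0.454, -0.174, -0.282, 0.006); ∞-norm = 0.454

0.454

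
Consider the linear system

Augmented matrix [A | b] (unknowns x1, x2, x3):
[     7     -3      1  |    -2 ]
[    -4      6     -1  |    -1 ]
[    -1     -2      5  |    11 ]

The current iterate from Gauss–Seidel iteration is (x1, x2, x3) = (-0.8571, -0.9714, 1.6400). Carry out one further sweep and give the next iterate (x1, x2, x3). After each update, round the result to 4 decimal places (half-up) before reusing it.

(-0.9363, -0.5175, 1.8057)

One sweep:
  x1 = (-2 - (-3)·-0.9714 - (1)·1.6400) / (7) = -0.9363
  x2 = (-1 - (-4)·-0.9363 - (-1)·1.6400) / (6) = -0.5175
  x3 = (11 - (-1)·-0.9363 - (-2)·-0.5175) / (5) = 1.8057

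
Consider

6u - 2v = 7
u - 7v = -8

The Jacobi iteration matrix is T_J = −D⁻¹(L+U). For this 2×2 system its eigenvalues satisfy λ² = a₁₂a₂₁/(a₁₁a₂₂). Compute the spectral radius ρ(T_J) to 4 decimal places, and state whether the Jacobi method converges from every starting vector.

0.2182

a₁₂a₂₁/(a₁₁a₂₂) = (-2)·(1) / ((6)·(-7)) = 0.047619
ρ = √|0.047619| = √0.047619 = 0.2182
ρ < 1, so Jacobi converges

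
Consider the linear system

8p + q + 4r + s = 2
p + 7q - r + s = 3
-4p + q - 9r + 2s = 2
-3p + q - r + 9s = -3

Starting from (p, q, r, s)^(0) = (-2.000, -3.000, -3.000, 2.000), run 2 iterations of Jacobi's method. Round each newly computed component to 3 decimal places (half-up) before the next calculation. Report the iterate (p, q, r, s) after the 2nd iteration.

(-0.014, 0.415, -1.278, 0.378)

Iteration 1:
  p = (2 - (1)·-3.000 - (4)·-3.000 - (1)·2.000) / (8) = 1.875
  q = (3 - (1)·-2.000 - (-1)·-3.000 - (1)·2.000) / (7) = 0.000
  r = (2 - (-4)·-2.000 - (1)·-3.000 - (2)·2.000) / (-9) = 0.778
  s = (-3 - (-3)·-2.000 - (1)·-3.000 - (-1)·-3.000) / (9) = -1.000
Iteration 2:
  p = (2 - (1)·0.000 - (4)·0.778 - (1)·-1.000) / (8) = -0.014
  q = (3 - (1)·1.875 - (-1)·0.778 - (1)·-1.000) / (7) = 0.415
  r = (2 - (-4)·1.875 - (1)·0.000 - (2)·-1.000) / (-9) = -1.278
  s = (-3 - (-3)·1.875 - (1)·0.000 - (-1)·0.778) / (9) = 0.378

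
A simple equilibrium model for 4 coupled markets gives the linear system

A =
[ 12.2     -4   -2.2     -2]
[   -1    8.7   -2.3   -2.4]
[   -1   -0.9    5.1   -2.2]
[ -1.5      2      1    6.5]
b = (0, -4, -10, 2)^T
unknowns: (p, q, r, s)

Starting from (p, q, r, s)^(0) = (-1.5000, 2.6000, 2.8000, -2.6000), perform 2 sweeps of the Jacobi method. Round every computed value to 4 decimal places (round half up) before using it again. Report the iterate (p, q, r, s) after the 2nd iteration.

(-0.9339, -1.4742, -2.4332, 1.1589)

Iteration 1:
  p = (0 - (-4)·2.6000 - (-2.2)·2.8000 - (-2)·-2.6000) / (12.2) = 0.9311
  q = (-4 - (-1)·-1.5000 - (-2.3)·2.8000 - (-2.4)·-2.6000) / (8.7) = -0.6092
  r = (-10 - (-1)·-1.5000 - (-0.9)·2.6000 - (-2.2)·-2.6000) / (5.1) = -2.9176
  s = (2 - (-1.5)·-1.5000 - (2)·2.6000 - (1)·2.8000) / (6.5) = -1.2692
Iteration 2:
  p = (0 - (-4)·-0.6092 - (-2.2)·-2.9176 - (-2)·-1.2692) / (12.2) = -0.9339
  q = (-4 - (-1)·0.9311 - (-2.3)·-2.9176 - (-2.4)·-1.2692) / (8.7) = -1.4742
  r = (-10 - (-1)·0.9311 - (-0.9)·-0.6092 - (-2.2)·-1.2692) / (5.1) = -2.4332
  s = (2 - (-1.5)·0.9311 - (2)·-0.6092 - (1)·-2.9176) / (6.5) = 1.1589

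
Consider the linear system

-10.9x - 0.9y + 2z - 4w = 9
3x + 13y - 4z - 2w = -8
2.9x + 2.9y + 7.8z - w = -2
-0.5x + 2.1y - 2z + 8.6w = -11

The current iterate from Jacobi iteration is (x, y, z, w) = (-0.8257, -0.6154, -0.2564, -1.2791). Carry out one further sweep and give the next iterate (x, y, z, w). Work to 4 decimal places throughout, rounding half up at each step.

(-0.3525, -0.7005, 0.1154, -1.2364)

One sweep:
  x = (9 - (-0.9)·-0.6154 - (2)·-0.2564 - (-4)·-1.2791) / (-10.9) = -0.3525
  y = (-8 - (3)·-0.8257 - (-4)·-0.2564 - (-2)·-1.2791) / (13) = -0.7005
  z = (-2 - (2.9)·-0.8257 - (2.9)·-0.6154 - (-1)·-1.2791) / (7.8) = 0.1154
  w = (-11 - (-0.5)·-0.8257 - (2.1)·-0.6154 - (-2)·-0.2564) / (8.6) = -1.2364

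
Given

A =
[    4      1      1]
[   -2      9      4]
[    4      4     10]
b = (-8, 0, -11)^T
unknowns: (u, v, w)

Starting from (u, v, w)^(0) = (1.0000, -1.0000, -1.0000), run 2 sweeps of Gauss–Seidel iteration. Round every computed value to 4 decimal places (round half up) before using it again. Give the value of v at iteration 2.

-0.1784

Iteration 1:
  u = (-8 - (1)·-1.0000 - (1)·-1.0000) / (4) = -1.5000
  v = (0 - (-2)·-1.5000 - (4)·-1.0000) / (9) = 0.1111
  w = (-11 - (4)·-1.5000 - (4)·0.1111) / (10) = -0.5444
Iteration 2:
  u = (-8 - (1)·0.1111 - (1)·-0.5444) / (4) = -1.8917
  v = (0 - (-2)·-1.8917 - (4)·-0.5444) / (9) = -0.1784
  w = (-11 - (4)·-1.8917 - (4)·-0.1784) / (10) = -0.2720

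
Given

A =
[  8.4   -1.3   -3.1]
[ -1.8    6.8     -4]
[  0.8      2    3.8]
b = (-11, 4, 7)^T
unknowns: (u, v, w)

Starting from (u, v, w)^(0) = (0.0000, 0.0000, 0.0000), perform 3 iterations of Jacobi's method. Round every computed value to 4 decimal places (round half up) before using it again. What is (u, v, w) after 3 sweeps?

Iteration 1:
  u = (-11 - (-1.3)·0.0000 - (-3.1)·0.0000) / (8.4) = -1.3095
  v = (4 - (-1.8)·0.0000 - (-4)·0.0000) / (6.8) = 0.5882
  w = (7 - (0.8)·0.0000 - (2)·0.0000) / (3.8) = 1.8421
Iteration 2:
  u = (-11 - (-1.3)·0.5882 - (-3.1)·1.8421) / (8.4) = -0.5387
  v = (4 - (-1.8)·-1.3095 - (-4)·1.8421) / (6.8) = 1.3252
  w = (7 - (0.8)·-1.3095 - (2)·0.5882) / (3.8) = 1.8082
Iteration 3:
  u = (-11 - (-1.3)·1.3252 - (-3.1)·1.8082) / (8.4) = -0.4371
  v = (4 - (-1.8)·-0.5387 - (-4)·1.8082) / (6.8) = 1.5093
  w = (7 - (0.8)·-0.5387 - (2)·1.3252) / (3.8) = 1.2580

(-0.4371, 1.5093, 1.2580)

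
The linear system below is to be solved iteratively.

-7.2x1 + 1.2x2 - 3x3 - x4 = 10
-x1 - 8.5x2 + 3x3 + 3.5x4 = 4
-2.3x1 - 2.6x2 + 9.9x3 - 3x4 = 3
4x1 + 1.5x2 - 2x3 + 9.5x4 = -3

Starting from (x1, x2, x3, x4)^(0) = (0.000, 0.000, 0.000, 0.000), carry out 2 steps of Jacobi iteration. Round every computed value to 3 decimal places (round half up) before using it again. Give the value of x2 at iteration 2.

-0.330

Iteration 1:
  x1 = (10 - (1.2)·0.000 - (-3)·0.000 - (-1)·0.000) / (-7.2) = -1.389
  x2 = (4 - (-1)·0.000 - (3)·0.000 - (3.5)·0.000) / (-8.5) = -0.471
  x3 = (3 - (-2.3)·0.000 - (-2.6)·0.000 - (-3)·0.000) / (9.9) = 0.303
  x4 = (-3 - (4)·0.000 - (1.5)·0.000 - (-2)·0.000) / (9.5) = -0.316
Iteration 2:
  x1 = (10 - (1.2)·-0.471 - (-3)·0.303 - (-1)·-0.316) / (-7.2) = -1.550
  x2 = (4 - (-1)·-1.389 - (3)·0.303 - (3.5)·-0.316) / (-8.5) = -0.330
  x3 = (3 - (-2.3)·-1.389 - (-2.6)·-0.471 - (-3)·-0.316) / (9.9) = -0.239
  x4 = (-3 - (4)·-1.389 - (1.5)·-0.471 - (-2)·0.303) / (9.5) = 0.407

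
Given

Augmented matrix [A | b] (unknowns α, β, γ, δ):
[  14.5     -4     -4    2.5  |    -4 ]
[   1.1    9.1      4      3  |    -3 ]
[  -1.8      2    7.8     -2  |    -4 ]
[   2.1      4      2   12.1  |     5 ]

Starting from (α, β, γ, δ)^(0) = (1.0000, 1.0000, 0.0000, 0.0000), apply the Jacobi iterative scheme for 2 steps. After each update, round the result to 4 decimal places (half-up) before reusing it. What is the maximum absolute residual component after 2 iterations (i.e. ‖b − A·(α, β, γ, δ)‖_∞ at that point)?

Iteration 1:
  α = (-4 - (-4)·1.0000 - (-4)·0.0000 - (2.5)·0.0000) / (14.5) = 0.0000
  β = (-3 - (1.1)·1.0000 - (4)·0.0000 - (3)·0.0000) / (9.1) = -0.4505
  γ = (-4 - (-1.8)·1.0000 - (2)·1.0000 - (-2)·0.0000) / (7.8) = -0.5385
  δ = (5 - (2.1)·1.0000 - (4)·1.0000 - (2)·0.0000) / (12.1) = -0.0909
Iteration 2:
  α = (-4 - (-4)·-0.4505 - (-4)·-0.5385 - (2.5)·-0.0909) / (14.5) = -0.5330
  β = (-3 - (1.1)·0.0000 - (4)·-0.5385 - (3)·-0.0909) / (9.1) = -0.0630
  γ = (-4 - (-1.8)·0.0000 - (2)·-0.4505 - (-2)·-0.0909) / (7.8) = -0.4206
  δ = (5 - (2.1)·0.0000 - (4)·-0.4505 - (2)·-0.5385) / (12.1) = 0.6512
Residual b − A·x = (0.1661, -2.1116, -0.2503, -0.6670); ∞-norm = 2.1116

2.1116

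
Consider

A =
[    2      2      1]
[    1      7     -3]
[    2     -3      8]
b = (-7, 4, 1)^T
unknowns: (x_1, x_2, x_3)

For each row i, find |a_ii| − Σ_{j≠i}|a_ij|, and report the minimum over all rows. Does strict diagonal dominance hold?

-1

row 1: |2| − (2+1) = -1
row 2: |7| − (1+3) = 3
row 3: |8| − (2+3) = 3
minimum over rows = -1 → not strictly diagonally dominant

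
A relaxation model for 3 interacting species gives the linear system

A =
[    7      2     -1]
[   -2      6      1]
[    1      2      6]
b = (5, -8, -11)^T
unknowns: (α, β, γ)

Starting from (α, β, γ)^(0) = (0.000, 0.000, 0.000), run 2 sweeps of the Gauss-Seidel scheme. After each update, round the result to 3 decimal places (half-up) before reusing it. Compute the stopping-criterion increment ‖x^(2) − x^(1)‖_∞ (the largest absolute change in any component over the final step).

0.293

Iteration 1:
  α = (5 - (2)·0.000 - (-1)·0.000) / (7) = 0.714
  β = (-8 - (-2)·0.714 - (1)·0.000) / (6) = -1.095
  γ = (-11 - (1)·0.714 - (2)·-1.095) / (6) = -1.587
Iteration 2:
  α = (5 - (2)·-1.095 - (-1)·-1.587) / (7) = 0.800
  β = (-8 - (-2)·0.800 - (1)·-1.587) / (6) = -0.802
  γ = (-11 - (1)·0.800 - (2)·-0.802) / (6) = -1.699
Change: (0.086, 0.293, -0.112) → max |·| = 0.293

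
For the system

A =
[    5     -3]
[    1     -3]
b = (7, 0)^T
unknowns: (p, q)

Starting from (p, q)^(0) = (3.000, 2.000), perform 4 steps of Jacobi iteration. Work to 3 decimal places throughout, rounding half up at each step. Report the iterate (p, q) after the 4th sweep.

(1.800, 0.640)

Iteration 1:
  p = (7 - (-3)·2.000) / (5) = 2.600
  q = (0 - (1)·3.000) / (-3) = 1.000
Iteration 2:
  p = (7 - (-3)·1.000) / (5) = 2.000
  q = (0 - (1)·2.600) / (-3) = 0.867
Iteration 3:
  p = (7 - (-3)·0.867) / (5) = 1.920
  q = (0 - (1)·2.000) / (-3) = 0.667
Iteration 4:
  p = (7 - (-3)·0.667) / (5) = 1.800
  q = (0 - (1)·1.920) / (-3) = 0.640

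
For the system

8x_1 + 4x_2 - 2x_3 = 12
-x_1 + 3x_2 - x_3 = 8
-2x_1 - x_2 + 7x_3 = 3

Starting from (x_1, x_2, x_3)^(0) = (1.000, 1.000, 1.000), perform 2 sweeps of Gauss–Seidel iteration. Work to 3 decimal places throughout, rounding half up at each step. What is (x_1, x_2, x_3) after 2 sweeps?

(0.110, 3.128, 0.907)

Iteration 1:
  x_1 = (12 - (4)·1.000 - (-2)·1.000) / (8) = 1.250
  x_2 = (8 - (-1)·1.250 - (-1)·1.000) / (3) = 3.417
  x_3 = (3 - (-2)·1.250 - (-1)·3.417) / (7) = 1.274
Iteration 2:
  x_1 = (12 - (4)·3.417 - (-2)·1.274) / (8) = 0.110
  x_2 = (8 - (-1)·0.110 - (-1)·1.274) / (3) = 3.128
  x_3 = (3 - (-2)·0.110 - (-1)·3.128) / (7) = 0.907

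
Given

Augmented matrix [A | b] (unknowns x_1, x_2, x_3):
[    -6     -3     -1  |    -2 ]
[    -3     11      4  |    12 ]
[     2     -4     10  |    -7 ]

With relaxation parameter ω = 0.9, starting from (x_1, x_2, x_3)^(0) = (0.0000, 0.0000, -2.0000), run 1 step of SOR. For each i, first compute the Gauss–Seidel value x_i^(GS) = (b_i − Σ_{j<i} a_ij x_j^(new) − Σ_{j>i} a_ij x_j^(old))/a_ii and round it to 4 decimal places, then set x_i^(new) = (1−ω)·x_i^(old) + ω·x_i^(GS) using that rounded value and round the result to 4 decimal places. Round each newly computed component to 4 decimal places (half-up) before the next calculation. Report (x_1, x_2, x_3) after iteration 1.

(0.6000, 1.7836, -0.2959)

Iteration 1:
  x_1: GS value = (-2 - (-3)·0.0000 - (-1)·-2.0000) / (-6) = 0.6667;  x_1 ← (1−ω)·0.0000 + ω·0.6667 = 0.6000
  x_2: GS value = (12 - (-3)·0.6000 - (4)·-2.0000) / (11) = 1.9818;  x_2 ← (1−ω)·0.0000 + ω·1.9818 = 1.7836
  x_3: GS value = (-7 - (2)·0.6000 - (-4)·1.7836) / (10) = -0.1066;  x_3 ← (1−ω)·-2.0000 + ω·-0.1066 = -0.2959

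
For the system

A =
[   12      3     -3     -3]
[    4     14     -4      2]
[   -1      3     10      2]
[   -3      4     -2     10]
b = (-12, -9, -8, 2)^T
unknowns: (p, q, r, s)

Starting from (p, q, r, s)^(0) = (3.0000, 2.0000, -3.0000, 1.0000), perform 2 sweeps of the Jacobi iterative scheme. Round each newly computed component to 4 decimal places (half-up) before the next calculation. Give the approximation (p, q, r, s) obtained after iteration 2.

Iteration 1:
  p = (-12 - (3)·2.0000 - (-3)·-3.0000 - (-3)·1.0000) / (12) = -2.0000
  q = (-9 - (4)·3.0000 - (-4)·-3.0000 - (2)·1.0000) / (14) = -2.5000
  r = (-8 - (-1)·3.0000 - (3)·2.0000 - (2)·1.0000) / (10) = -1.3000
  s = (2 - (-3)·3.0000 - (4)·2.0000 - (-2)·-3.0000) / (10) = -0.3000
Iteration 2:
  p = (-12 - (3)·-2.5000 - (-3)·-1.3000 - (-3)·-0.3000) / (12) = -0.7750
  q = (-9 - (4)·-2.0000 - (-4)·-1.3000 - (2)·-0.3000) / (14) = -0.4000
  r = (-8 - (-1)·-2.0000 - (3)·-2.5000 - (2)·-0.3000) / (10) = -0.1900
  s = (2 - (-3)·-2.0000 - (4)·-2.5000 - (-2)·-1.3000) / (10) = 0.3400

(-0.7750, -0.4000, -0.1900, 0.3400)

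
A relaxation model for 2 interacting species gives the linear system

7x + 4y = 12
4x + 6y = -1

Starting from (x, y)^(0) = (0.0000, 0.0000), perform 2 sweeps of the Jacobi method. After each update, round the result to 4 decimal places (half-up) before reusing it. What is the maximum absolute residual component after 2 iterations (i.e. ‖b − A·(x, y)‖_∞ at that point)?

4.5715

Iteration 1:
  x = (12 - (4)·0.0000) / (7) = 1.7143
  y = (-1 - (4)·0.0000) / (6) = -0.1667
Iteration 2:
  x = (12 - (4)·-0.1667) / (7) = 1.8095
  y = (-1 - (4)·1.7143) / (6) = -1.3095
Residual b − A·x = (4.5715, -0.3810); ∞-norm = 4.5715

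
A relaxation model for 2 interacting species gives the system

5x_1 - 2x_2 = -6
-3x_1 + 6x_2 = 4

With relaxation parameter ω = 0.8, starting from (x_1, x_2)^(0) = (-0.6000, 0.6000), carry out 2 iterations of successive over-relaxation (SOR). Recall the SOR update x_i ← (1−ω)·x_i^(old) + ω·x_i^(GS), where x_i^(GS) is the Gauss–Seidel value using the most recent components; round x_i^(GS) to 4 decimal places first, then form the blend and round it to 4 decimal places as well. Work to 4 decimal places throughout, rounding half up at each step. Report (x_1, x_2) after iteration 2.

Iteration 1:
  x_1: GS value = (-6 - (-2)·0.6000) / (5) = -0.9600;  x_1 ← (1−ω)·-0.6000 + ω·-0.9600 = -0.8880
  x_2: GS value = (4 - (-3)·-0.8880) / (6) = 0.2227;  x_2 ← (1−ω)·0.6000 + ω·0.2227 = 0.2982
Iteration 2:
  x_1: GS value = (-6 - (-2)·0.2982) / (5) = -1.0807;  x_1 ← (1−ω)·-0.8880 + ω·-1.0807 = -1.0422
  x_2: GS value = (4 - (-3)·-1.0422) / (6) = 0.1456;  x_2 ← (1−ω)·0.2982 + ω·0.1456 = 0.1761

(-1.0422, 0.1761)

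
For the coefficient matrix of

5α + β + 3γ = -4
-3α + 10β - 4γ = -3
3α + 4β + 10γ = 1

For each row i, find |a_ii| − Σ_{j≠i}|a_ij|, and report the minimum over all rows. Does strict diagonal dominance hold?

row 1: |5| − (1+3) = 1
row 2: |10| − (3+4) = 3
row 3: |10| − (3+4) = 3
minimum over rows = 1 → strictly diagonally dominant (convergence guaranteed)

1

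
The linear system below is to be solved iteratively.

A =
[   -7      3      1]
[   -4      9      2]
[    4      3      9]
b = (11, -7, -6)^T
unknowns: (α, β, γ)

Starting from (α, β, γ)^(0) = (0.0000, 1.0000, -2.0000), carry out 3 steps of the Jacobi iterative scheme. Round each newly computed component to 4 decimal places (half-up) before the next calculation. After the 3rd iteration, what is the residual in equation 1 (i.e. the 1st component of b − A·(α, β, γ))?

Iteration 1:
  α = (11 - (3)·1.0000 - (1)·-2.0000) / (-7) = -1.4286
  β = (-7 - (-4)·0.0000 - (2)·-2.0000) / (9) = -0.3333
  γ = (-6 - (4)·0.0000 - (3)·1.0000) / (9) = -1.0000
Iteration 2:
  α = (11 - (3)·-0.3333 - (1)·-1.0000) / (-7) = -1.8571
  β = (-7 - (-4)·-1.4286 - (2)·-1.0000) / (9) = -1.1905
  γ = (-6 - (4)·-1.4286 - (3)·-0.3333) / (9) = 0.0794
Iteration 3:
  α = (11 - (3)·-1.1905 - (1)·0.0794) / (-7) = -2.0703
  β = (-7 - (-4)·-1.8571 - (2)·0.0794) / (9) = -1.6208
  γ = (-6 - (4)·-1.8571 - (3)·-1.1905) / (9) = 0.5555
Residual b − A·x = (0.8148, -1.8050, 2.1441)

0.8148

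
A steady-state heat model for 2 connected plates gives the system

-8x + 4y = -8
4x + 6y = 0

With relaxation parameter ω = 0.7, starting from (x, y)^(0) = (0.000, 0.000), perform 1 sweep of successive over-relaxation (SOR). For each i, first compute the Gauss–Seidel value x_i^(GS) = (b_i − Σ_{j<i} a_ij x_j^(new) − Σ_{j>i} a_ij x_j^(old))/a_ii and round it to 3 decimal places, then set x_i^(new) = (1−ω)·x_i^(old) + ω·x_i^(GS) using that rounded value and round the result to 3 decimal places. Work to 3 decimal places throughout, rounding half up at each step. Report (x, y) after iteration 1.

(0.700, -0.327)

Iteration 1:
  x: GS value = (-8 - (4)·0.000) / (-8) = 1.000;  x ← (1−ω)·0.000 + ω·1.000 = 0.700
  y: GS value = (0 - (4)·0.700) / (6) = -0.467;  y ← (1−ω)·0.000 + ω·-0.467 = -0.327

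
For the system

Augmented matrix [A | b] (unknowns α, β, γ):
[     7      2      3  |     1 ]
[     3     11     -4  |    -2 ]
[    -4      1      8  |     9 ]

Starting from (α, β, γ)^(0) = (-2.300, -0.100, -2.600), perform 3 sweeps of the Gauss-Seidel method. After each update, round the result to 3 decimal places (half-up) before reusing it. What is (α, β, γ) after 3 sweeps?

(-0.421, 0.265, 0.881)

Iteration 1:
  α = (1 - (2)·-0.100 - (3)·-2.600) / (7) = 1.286
  β = (-2 - (3)·1.286 - (-4)·-2.600) / (11) = -1.478
  γ = (9 - (-4)·1.286 - (1)·-1.478) / (8) = 1.953
Iteration 2:
  α = (1 - (2)·-1.478 - (3)·1.953) / (7) = -0.272
  β = (-2 - (3)·-0.272 - (-4)·1.953) / (11) = 0.603
  γ = (9 - (-4)·-0.272 - (1)·0.603) / (8) = 0.914
Iteration 3:
  α = (1 - (2)·0.603 - (3)·0.914) / (7) = -0.421
  β = (-2 - (3)·-0.421 - (-4)·0.914) / (11) = 0.265
  γ = (9 - (-4)·-0.421 - (1)·0.265) / (8) = 0.881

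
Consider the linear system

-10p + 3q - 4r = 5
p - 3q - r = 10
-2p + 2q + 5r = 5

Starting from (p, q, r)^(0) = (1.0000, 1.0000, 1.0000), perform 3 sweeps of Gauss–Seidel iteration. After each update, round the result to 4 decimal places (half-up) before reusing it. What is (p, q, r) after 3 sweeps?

Iteration 1:
  p = (5 - (3)·1.0000 - (-4)·1.0000) / (-10) = -0.6000
  q = (10 - (1)·-0.6000 - (-1)·1.0000) / (-3) = -3.8667
  r = (5 - (-2)·-0.6000 - (2)·-3.8667) / (5) = 2.3067
Iteration 2:
  p = (5 - (3)·-3.8667 - (-4)·2.3067) / (-10) = -2.5827
  q = (10 - (1)·-2.5827 - (-1)·2.3067) / (-3) = -4.9631
  r = (5 - (-2)·-2.5827 - (2)·-4.9631) / (5) = 1.9522
Iteration 3:
  p = (5 - (3)·-4.9631 - (-4)·1.9522) / (-10) = -2.7698
  q = (10 - (1)·-2.7698 - (-1)·1.9522) / (-3) = -4.9073
  r = (5 - (-2)·-2.7698 - (2)·-4.9073) / (5) = 1.8550

(-2.7698, -4.9073, 1.8550)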